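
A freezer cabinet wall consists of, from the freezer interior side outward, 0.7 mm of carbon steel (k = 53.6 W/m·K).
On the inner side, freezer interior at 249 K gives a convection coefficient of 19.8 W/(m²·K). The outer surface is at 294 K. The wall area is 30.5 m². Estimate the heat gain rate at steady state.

Q ≈ 27200 W

Using the resistance-network approach (series):
R_inner film = 1/(h_i·A) = 1/(19.8×30.5) = 0.001656 K/W
R_carbon steel = L/(kA) = 0.0007/(53.6×30.5) = 4.282×10^-7 K/W
R_total = 0.001656 K/W
Q = ΔT / R_total = 45 / 0.001656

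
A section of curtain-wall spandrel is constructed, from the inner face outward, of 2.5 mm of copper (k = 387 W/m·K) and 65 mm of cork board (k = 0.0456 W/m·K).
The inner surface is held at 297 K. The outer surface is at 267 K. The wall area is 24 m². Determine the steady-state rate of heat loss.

Treating each layer as a thermal resistance in series:
R_copper = L/(kA) = 0.0025/(387×24) = 2.692×10^-7 K/W
R_cork board = L/(kA) = 0.065/(0.0456×24) = 0.05939 K/W
R_total = 0.05939 K/W
Q = ΔT / R_total = 30 / 0.05939

Q ≈ 505 W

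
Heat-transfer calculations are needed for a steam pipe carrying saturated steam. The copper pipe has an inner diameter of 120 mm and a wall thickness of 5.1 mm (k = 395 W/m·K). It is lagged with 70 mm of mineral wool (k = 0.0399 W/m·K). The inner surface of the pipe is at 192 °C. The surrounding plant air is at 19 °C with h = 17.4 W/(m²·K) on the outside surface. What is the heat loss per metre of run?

Per-layer cylindrical resistances, series-summed:
R_copper pipe wall = ln(65.1/60)/(2π×395×1) = 3.287×10^-5 K/W
R_mineral wool = ln(135.1/65.1)/(2π×0.0399×1) = 2.912 K/W
R_outer film = 1/(h_o·2πr_oL) = 1/(17.4×2π×0.1351×1) = 0.0677 K/W
R_total = 2.98 K/W
Q = ΔT/R_total = 173/2.98

q′ ≈ 58.1 W/m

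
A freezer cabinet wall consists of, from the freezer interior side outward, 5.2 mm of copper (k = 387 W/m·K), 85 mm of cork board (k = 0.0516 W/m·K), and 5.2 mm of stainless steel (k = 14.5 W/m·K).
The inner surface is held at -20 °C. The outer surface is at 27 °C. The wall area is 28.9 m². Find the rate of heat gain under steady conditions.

Q ≈ 824 W

Using the resistance-network approach (series):
R_copper = L/(kA) = 0.0052/(387×28.9) = 4.649×10^-7 K/W
R_cork board = L/(kA) = 0.085/(0.0516×28.9) = 0.057 K/W
R_stainless steel = L/(kA) = 0.0052/(14.5×28.9) = 1.241×10^-5 K/W
R_total = 0.05701 K/W
Q = ΔT / R_total = 47 / 0.05701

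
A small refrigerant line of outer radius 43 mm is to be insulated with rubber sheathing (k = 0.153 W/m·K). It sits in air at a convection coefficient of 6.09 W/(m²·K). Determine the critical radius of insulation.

r_cr ≈ 25.1 mm

For a cylinder r_cr = k/h = 0.153/6.09
r_cr = 25.1 mm; since the bare radius (43 mm) is above r_cr, any added insulation will reduce heat loss.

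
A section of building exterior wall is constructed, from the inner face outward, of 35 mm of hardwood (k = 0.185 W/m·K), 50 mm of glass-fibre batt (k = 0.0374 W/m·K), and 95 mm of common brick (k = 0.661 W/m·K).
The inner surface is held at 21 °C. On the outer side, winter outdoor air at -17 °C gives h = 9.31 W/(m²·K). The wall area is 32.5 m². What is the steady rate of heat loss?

Q ≈ 695 W

Series thermal resistances:
R_hardwood = L/(kA) = 0.035/(0.185×32.5) = 0.005821 K/W
R_glass-fibre batt = L/(kA) = 0.05/(0.0374×32.5) = 0.04114 K/W
R_common brick = L/(kA) = 0.095/(0.661×32.5) = 0.004422 K/W
R_outer film = 1/(h_o·A) = 1/(9.31×32.5) = 0.003305 K/W
R_total = 0.05468 K/W
Q = ΔT / R_total = 38 / 0.05468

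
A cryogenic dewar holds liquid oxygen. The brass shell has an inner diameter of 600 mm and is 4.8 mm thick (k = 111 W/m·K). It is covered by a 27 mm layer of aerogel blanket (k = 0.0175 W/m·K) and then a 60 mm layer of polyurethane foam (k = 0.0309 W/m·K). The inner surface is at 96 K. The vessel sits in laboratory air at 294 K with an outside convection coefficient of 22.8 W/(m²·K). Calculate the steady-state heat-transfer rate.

Q ≈ 81.6 W

Spherical conduction: R = (1/r_in − 1/r_out)/(4πk) per layer; series-sum.
R_brass shell = (1/0.3 − 1/0.3048)/(4π×111) = 3.763×10^-5 K/W
R_aerogel blanket = (1/0.3048 − 1/0.3318)/(4π×0.0175) = 1.214 K/W
R_polyurethane foam = (1/0.3318 − 1/0.3918)/(4π×0.0309) = 1.189 K/W
R_outer film = 1/(h·4πr_o²) = 1/(22.8×4π×0.3918²) = 0.02274 K/W
R_total = 2.425 K/W
Q = ΔT/R_total = 198/2.425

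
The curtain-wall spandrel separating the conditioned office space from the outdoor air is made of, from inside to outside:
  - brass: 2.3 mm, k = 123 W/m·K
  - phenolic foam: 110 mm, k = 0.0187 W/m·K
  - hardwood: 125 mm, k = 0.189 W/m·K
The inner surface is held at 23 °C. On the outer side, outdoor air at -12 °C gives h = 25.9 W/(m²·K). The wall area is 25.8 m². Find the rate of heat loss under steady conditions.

Q ≈ 137 W

Series thermal resistances:
R_brass = L/(kA) = 0.0023/(123×25.8) = 7.248×10^-7 K/W
R_phenolic foam = L/(kA) = 0.11/(0.0187×25.8) = 0.228 K/W
R_hardwood = L/(kA) = 0.125/(0.189×25.8) = 0.02563 K/W
R_outer film = 1/(h_o·A) = 1/(25.9×25.8) = 0.001497 K/W
R_total = 0.2551 K/W
Q = ΔT / R_total = 35 / 0.2551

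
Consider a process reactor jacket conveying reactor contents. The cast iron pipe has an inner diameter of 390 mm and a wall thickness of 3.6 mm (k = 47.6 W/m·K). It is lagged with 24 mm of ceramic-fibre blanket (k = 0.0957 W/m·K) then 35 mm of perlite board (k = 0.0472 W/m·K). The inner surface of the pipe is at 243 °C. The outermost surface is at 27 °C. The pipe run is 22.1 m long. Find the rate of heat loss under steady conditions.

Q ≈ 7000 W

Per-layer cylindrical resistances, series-summed:
R_cast iron pipe wall = ln(198.6/195)/(2π×47.6×22.1) = 2.768×10^-6 K/W
R_ceramic-fibre blanket = ln(222.6/198.6)/(2π×0.0957×22.1) = 0.008585 K/W
R_perlite board = ln(257.6/222.6)/(2π×0.0472×22.1) = 0.02228 K/W
R_total = 0.03087 K/W
Q = ΔT/R_total = 216/0.03087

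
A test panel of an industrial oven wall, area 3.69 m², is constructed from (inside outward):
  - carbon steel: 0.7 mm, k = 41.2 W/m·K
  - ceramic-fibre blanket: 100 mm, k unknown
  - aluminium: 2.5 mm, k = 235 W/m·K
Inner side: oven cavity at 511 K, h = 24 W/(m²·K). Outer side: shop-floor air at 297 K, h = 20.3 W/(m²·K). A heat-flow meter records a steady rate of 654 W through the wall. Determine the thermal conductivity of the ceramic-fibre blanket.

Using the resistance-network approach (series):
R_inner film = 1/(h_i·A) = 1/(24×3.69) = 0.01129 K/W
R_carbon steel = L/(kA) = 0.0007/(41.2×3.69) = 4.604×10^-6 K/W
R_aluminium = L/(kA) = 0.0025/(235×3.69) = 2.883×10^-6 K/W
R_outer film = 1/(h_o·A) = 1/(20.3×3.69) = 0.01335 K/W
Sum of known resistances R_other = 0.02465 K/W
Total R = ΔT/Q = 214/654 = 0.3272 K/W
R_ceramic-fibre blanket = R_total − R_other = 0.3026 K/W
k = L/(R·A) = 0.1/(0.3026×3.69)

k ≈ 0.0896 W/(m·K)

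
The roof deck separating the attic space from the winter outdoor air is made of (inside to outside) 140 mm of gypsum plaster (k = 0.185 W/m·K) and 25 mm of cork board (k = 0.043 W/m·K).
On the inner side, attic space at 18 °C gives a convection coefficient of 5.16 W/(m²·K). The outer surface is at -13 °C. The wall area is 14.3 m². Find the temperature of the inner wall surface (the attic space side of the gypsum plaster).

T ≈ 14.1 °C

Thermal resistances in series:
R_inner film = 1/(h_i·A) = 1/(5.16×14.3) = 0.01355 K/W
R_gypsum plaster = L/(kA) = 0.14/(0.185×14.3) = 0.05292 K/W
R_cork board = L/(kA) = 0.025/(0.043×14.3) = 0.04066 K/W
R_total = 0.1071 K/W;  Q = ΔT/R_total = 31/0.1071 = 289.4 W
T_interface = T_inner − Q·ΣR(inner→interface) = 18 − 289×0.01355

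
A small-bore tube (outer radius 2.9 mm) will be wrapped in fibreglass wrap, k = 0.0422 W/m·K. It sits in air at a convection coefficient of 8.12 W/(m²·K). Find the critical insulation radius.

For a cylinder r_cr = k/h = 0.0422/8.12
r_cr = 5.2 mm; since the bare radius (2.9 mm) is below r_cr, adding a thin layer of insulation will *increase* heat loss.

r_cr ≈ 5.2 mm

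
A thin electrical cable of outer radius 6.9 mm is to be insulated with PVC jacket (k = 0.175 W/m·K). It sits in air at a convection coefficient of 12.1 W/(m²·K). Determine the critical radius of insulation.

For a cylinder r_cr = k/h = 0.175/12.1
r_cr = 14.5 mm; since the bare radius (6.9 mm) is below r_cr, adding a thin layer of insulation will *increase* heat loss.

r_cr ≈ 14.5 mm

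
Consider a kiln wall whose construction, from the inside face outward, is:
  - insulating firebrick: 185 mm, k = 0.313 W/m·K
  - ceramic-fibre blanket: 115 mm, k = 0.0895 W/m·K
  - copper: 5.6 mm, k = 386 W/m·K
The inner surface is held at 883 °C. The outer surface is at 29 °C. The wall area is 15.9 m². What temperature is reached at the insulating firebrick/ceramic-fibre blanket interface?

T ≈ 614 °C

Model the wall as resistances in series:
R_insulating firebrick = L/(kA) = 0.185/(0.313×15.9) = 0.03717 K/W
R_ceramic-fibre blanket = L/(kA) = 0.115/(0.0895×15.9) = 0.08081 K/W
R_copper = L/(kA) = 0.0056/(386×15.9) = 9.124×10^-7 K/W
R_total = 0.118 K/W;  Q = ΔT/R_total = 854/0.118 = 7238 W
T_interface = T_inner − Q·ΣR(inner→interface) = 883 − 7240×0.03717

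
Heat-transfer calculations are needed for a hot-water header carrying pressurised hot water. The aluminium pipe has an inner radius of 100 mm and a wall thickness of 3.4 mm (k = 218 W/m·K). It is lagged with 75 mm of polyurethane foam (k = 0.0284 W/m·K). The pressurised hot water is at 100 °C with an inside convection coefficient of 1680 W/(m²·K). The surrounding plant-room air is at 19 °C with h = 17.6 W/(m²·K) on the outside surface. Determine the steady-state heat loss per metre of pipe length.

Per-layer cylindrical resistances, series-summed:
R_inner film = 1/(h_i·2πr₁L) = 1/(1680×2π×0.1×1) = 9.474×10^-4 K/W
R_aluminium pipe wall = ln(103.4/100)/(2π×218×1) = 2.441×10^-5 K/W
R_polyurethane foam = ln(178.4/103.4)/(2π×0.0284×1) = 3.057 K/W
R_outer film = 1/(h_o·2πr_oL) = 1/(17.6×2π×0.1784×1) = 0.05069 K/W
R_total = 3.108 K/W
Q = ΔT/R_total = 81/3.108

q′ ≈ 26.1 W/m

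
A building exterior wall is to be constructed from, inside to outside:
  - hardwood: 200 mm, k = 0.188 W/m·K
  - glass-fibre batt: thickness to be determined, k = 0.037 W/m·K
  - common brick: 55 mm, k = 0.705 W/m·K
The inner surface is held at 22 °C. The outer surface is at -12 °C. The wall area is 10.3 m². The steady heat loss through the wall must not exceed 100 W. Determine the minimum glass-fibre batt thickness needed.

Model the wall as resistances in series:
R_hardwood = L/(kA) = 0.2/(0.188×10.3) = 0.1033 K/W
R_common brick = L/(kA) = 0.055/(0.705×10.3) = 0.007574 K/W
Sum of the known resistances R_other = 0.1109 K/W
Required total resistance R_tot = ΔT/Q_allow = 34/100 = 0.34 K/W
R_glass-fibre batt = R_tot − R_other = 0.2291 K/W
L = R·k·A = 0.2291×0.037×10.3

L ≈ 87.3 mm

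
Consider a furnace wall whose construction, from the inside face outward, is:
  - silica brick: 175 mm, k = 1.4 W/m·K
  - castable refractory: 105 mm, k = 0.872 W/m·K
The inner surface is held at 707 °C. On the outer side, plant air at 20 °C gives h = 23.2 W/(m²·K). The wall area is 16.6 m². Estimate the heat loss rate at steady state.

Q ≈ 39500 W

Series thermal resistances:
R_silica brick = L/(kA) = 0.175/(1.4×16.6) = 0.00753 K/W
R_castable refractory = L/(kA) = 0.105/(0.872×16.6) = 0.007254 K/W
R_outer film = 1/(h_o·A) = 1/(23.2×16.6) = 0.002597 K/W
R_total = 0.01738 K/W
Q = ΔT / R_total = 687 / 0.01738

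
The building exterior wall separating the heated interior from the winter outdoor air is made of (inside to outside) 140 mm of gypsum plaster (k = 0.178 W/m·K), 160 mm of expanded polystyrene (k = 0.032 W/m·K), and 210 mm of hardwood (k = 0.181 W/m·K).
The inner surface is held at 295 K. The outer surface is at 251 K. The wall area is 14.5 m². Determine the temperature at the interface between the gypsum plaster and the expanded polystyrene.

Using the resistance-network approach (series):
R_gypsum plaster = L/(kA) = 0.14/(0.178×14.5) = 0.05424 K/W
R_expanded polystyrene = L/(kA) = 0.16/(0.032×14.5) = 0.3448 K/W
R_hardwood = L/(kA) = 0.21/(0.181×14.5) = 0.08002 K/W
R_total = 0.4791 K/W;  Q = ΔT/R_total = 44/0.4791 = 91.84 W
T_interface = T_inner − Q·ΣR(inner→interface) = 295 − 91.8×0.05424

T ≈ 290 K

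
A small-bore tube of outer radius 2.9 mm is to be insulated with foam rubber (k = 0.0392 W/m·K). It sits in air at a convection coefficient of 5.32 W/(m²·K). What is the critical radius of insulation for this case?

r_cr ≈ 7.37 mm

For a cylinder r_cr = k/h = 0.0392/5.32
r_cr = 7.37 mm; since the bare radius (2.9 mm) is below r_cr, adding a thin layer of insulation will *increase* heat loss.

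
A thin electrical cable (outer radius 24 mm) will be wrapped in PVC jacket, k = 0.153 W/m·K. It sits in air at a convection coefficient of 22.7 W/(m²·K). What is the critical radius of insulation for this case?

For a cylinder r_cr = k/h = 0.153/22.7
r_cr = 6.74 mm; since the bare radius (24 mm) is above r_cr, any added insulation will reduce heat loss.

r_cr ≈ 6.74 mm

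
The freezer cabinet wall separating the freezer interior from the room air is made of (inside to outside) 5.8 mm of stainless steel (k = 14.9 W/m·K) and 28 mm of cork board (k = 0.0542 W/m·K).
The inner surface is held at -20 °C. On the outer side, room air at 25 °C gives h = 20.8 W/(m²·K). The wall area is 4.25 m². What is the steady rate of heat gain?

Model the wall as resistances in series:
R_stainless steel = L/(kA) = 0.0058/(14.9×4.25) = 9.159×10^-5 K/W
R_cork board = L/(kA) = 0.028/(0.0542×4.25) = 0.1216 K/W
R_outer film = 1/(h_o·A) = 1/(20.8×4.25) = 0.01131 K/W
R_total = 0.133 K/W
Q = ΔT / R_total = 45 / 0.133

Q ≈ 338 W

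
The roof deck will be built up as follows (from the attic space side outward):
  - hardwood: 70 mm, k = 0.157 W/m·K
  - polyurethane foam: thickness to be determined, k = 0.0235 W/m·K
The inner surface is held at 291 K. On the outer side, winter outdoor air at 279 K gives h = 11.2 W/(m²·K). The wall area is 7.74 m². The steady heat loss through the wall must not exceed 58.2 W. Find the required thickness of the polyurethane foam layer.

Series thermal resistances:
R_hardwood = L/(kA) = 0.07/(0.157×7.74) = 0.0576 K/W
R_outer film = 1/(h_o·A) = 1/(11.2×7.74) = 0.01154 K/W
Sum of the known resistances R_other = 0.06914 K/W
Required total resistance R_tot = ΔT/Q_allow = 12/58.2 = 0.2062 K/W
R_polyurethane foam = R_tot − R_other = 0.137 K/W
L = R·k·A = 0.137×0.0235×7.74

L ≈ 24.9 mm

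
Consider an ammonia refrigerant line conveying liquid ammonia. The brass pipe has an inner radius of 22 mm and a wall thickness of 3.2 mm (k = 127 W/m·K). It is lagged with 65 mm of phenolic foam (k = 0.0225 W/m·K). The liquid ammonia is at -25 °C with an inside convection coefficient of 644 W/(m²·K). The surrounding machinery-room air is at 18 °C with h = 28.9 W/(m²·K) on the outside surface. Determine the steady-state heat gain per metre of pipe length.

For a radial system each layer contributes R = ln(r_out/r_in)/(2πkL); films add R = 1/(hA).
R_inner film = 1/(h_i·2πr₁L) = 1/(644×2π×0.022×1) = 0.01123 K/W
R_brass pipe wall = ln(25.2/22)/(2π×127×1) = 1.702×10^-4 K/W
R_phenolic foam = ln(90.2/25.2)/(2π×0.0225×1) = 9.02 K/W
R_outer film = 1/(h_o·2πr_oL) = 1/(28.9×2π×0.0902×1) = 0.06105 K/W
R_total = 9.093 K/W
Q = ΔT/R_total = 43/9.093

q′ ≈ 4.73 W/m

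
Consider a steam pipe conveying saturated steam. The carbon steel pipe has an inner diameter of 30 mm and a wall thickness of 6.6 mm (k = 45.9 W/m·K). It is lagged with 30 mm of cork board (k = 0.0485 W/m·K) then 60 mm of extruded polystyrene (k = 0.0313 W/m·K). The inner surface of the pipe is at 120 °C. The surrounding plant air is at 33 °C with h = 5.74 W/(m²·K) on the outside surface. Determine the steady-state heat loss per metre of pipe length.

Cylindrical conduction, so R = ln(r₂/r₁)/(2πkL) per layer, in series:
R_carbon steel pipe wall = ln(21.6/15)/(2π×45.9×1) = 0.001264 K/W
R_cork board = ln(51.6/21.6)/(2π×0.0485×1) = 2.858 K/W
R_extruded polystyrene = ln(111.6/51.6)/(2π×0.0313×1) = 3.922 K/W
R_outer film = 1/(h_o·2πr_oL) = 1/(5.74×2π×0.1116×1) = 0.2485 K/W
R_total = 7.03 K/W
Q = ΔT/R_total = 87/7.03

q′ ≈ 12.4 W/m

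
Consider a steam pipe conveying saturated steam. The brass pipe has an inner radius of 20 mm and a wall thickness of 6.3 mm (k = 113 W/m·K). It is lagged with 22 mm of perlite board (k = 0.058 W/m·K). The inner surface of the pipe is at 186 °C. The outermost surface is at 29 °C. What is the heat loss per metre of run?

q′ ≈ 94.1 W/m

Per-layer cylindrical resistances, series-summed:
R_brass pipe wall = ln(26.3/20)/(2π×113×1) = 3.857×10^-4 K/W
R_perlite board = ln(48.3/26.3)/(2π×0.058×1) = 1.668 K/W
R_total = 1.668 K/W
Q = ΔT/R_total = 157/1.668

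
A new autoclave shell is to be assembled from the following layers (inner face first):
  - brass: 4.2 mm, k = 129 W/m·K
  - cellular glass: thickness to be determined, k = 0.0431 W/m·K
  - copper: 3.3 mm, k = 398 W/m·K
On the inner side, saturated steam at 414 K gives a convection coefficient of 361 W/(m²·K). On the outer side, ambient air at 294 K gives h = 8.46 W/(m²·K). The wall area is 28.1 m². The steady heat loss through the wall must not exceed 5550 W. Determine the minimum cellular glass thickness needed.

L ≈ 21 mm

Model the wall as resistances in series:
R_inner film = 1/(h_i·A) = 1/(361×28.1) = 9.858×10^-5 K/W
R_brass = L/(kA) = 0.0042/(129×28.1) = 1.159×10^-6 K/W
R_copper = L/(kA) = 0.0033/(398×28.1) = 2.951×10^-7 K/W
R_outer film = 1/(h_o·A) = 1/(8.46×28.1) = 0.004207 K/W
Sum of the known resistances R_other = 0.004307 K/W
Required total resistance R_tot = ΔT/Q_allow = 120/5550 = 0.02162 K/W
R_cellular glass = R_tot − R_other = 0.01732 K/W
L = R·k·A = 0.01732×0.0431×28.1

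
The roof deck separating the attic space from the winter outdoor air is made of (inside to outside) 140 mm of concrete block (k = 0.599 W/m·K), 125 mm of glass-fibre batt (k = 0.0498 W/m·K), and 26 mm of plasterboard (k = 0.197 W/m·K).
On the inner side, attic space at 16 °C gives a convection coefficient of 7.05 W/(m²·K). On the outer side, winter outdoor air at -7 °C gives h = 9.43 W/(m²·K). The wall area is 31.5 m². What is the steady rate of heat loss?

Using the resistance-network approach (series):
R_inner film = 1/(h_i·A) = 1/(7.05×31.5) = 0.004503 K/W
R_concrete block = L/(kA) = 0.14/(0.599×31.5) = 0.00742 K/W
R_glass-fibre batt = L/(kA) = 0.125/(0.0498×31.5) = 0.07968 K/W
R_plasterboard = L/(kA) = 0.026/(0.197×31.5) = 0.00419 K/W
R_outer film = 1/(h_o·A) = 1/(9.43×31.5) = 0.003366 K/W
R_total = 0.09916 K/W
Q = ΔT / R_total = 23 / 0.09916

Q ≈ 232 W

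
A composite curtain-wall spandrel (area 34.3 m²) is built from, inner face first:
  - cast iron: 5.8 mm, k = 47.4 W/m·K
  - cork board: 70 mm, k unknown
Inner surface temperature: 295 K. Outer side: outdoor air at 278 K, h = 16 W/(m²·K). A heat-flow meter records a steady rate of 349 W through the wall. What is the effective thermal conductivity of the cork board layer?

k ≈ 0.0435 W/(m·K)

Series thermal resistances:
R_cast iron = L/(kA) = 0.0058/(47.4×34.3) = 3.567×10^-6 K/W
R_outer film = 1/(h_o·A) = 1/(16×34.3) = 0.001822 K/W
Sum of known resistances R_other = 0.001826 K/W
Total R = ΔT/Q = 17/349 = 0.04871 K/W
R_cork board = R_total − R_other = 0.04688 K/W
k = L/(R·A) = 0.07/(0.04688×34.3)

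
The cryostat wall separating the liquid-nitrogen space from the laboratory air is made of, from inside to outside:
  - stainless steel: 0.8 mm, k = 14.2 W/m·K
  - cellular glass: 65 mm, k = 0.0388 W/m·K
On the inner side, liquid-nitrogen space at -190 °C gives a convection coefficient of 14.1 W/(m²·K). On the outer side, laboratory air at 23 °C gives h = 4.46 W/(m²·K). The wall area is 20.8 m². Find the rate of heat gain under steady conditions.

Q ≈ 2250 W

Thermal resistances in series:
R_inner film = 1/(h_i·A) = 1/(14.1×20.8) = 0.00341 K/W
R_stainless steel = L/(kA) = 0.0008/(14.2×20.8) = 2.709×10^-6 K/W
R_cellular glass = L/(kA) = 0.065/(0.0388×20.8) = 0.08054 K/W
R_outer film = 1/(h_o·A) = 1/(4.46×20.8) = 0.01078 K/W
R_total = 0.09473 K/W
Q = ΔT / R_total = 213 / 0.09473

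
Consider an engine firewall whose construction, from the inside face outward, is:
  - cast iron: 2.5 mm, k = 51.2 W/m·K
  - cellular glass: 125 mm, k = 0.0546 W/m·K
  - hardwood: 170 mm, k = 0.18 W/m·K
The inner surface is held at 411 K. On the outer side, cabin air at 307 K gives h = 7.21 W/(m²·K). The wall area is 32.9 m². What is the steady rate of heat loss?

Q ≈ 1010 W

Using the resistance-network approach (series):
R_cast iron = L/(kA) = 0.0025/(51.2×32.9) = 1.484×10^-6 K/W
R_cellular glass = L/(kA) = 0.125/(0.0546×32.9) = 0.06959 K/W
R_hardwood = L/(kA) = 0.17/(0.18×32.9) = 0.02871 K/W
R_outer film = 1/(h_o·A) = 1/(7.21×32.9) = 0.004216 K/W
R_total = 0.1025 K/W
Q = ΔT / R_total = 104 / 0.1025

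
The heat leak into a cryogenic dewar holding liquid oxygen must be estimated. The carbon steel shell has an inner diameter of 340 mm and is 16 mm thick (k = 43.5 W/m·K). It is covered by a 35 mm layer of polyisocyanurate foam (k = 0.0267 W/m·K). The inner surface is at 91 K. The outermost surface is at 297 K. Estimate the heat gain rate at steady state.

Radial (spherical) resistances in series:
R_carbon steel shell = (1/0.17 − 1/0.186)/(4π×43.5) = 9.257×10^-4 K/W
R_polyisocyanurate foam = (1/0.186 − 1/0.221)/(4π×0.0267) = 2.538 K/W
R_total = 2.539 K/W
Q = ΔT/R_total = 206/2.539

Q ≈ 81.1 W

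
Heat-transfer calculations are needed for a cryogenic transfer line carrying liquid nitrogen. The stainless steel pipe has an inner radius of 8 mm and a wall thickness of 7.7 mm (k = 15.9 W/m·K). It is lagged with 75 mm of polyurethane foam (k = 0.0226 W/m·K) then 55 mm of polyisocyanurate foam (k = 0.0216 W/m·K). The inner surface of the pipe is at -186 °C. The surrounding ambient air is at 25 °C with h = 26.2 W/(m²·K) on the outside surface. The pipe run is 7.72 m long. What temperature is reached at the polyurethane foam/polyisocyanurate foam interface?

For a radial system each layer contributes R = ln(r_out/r_in)/(2πkL); films add R = 1/(hA).
R_stainless steel pipe wall = ln(15.7/8)/(2π×15.9×7.72) = 8.742×10^-4 K/W
R_polyurethane foam = ln(90.7/15.7)/(2π×0.0226×7.72) = 1.6 K/W
R_polyisocyanurate foam = ln(145.7/90.7)/(2π×0.0216×7.72) = 0.4524 K/W
R_outer film = 1/(h_o·2πr_oL) = 1/(26.2×2π×0.1457×7.72) = 0.005401 K/W
R_total = 2.059 K/W
Q = ΔT/R_total = 211/2.059
Q = 102 W
T_interface = T_inner + Q·ΣR(inner→interface) = -186 + 102×1.601

T ≈ -21.9 °C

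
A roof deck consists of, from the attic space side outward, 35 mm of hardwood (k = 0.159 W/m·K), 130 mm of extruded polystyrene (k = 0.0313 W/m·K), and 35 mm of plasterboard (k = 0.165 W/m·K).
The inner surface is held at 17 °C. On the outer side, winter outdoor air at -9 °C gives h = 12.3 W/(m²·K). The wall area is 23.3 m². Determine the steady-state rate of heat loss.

Series thermal resistances:
R_hardwood = L/(kA) = 0.035/(0.159×23.3) = 0.009447 K/W
R_extruded polystyrene = L/(kA) = 0.13/(0.0313×23.3) = 0.1783 K/W
R_plasterboard = L/(kA) = 0.035/(0.165×23.3) = 0.009104 K/W
R_outer film = 1/(h_o·A) = 1/(12.3×23.3) = 0.003489 K/W
R_total = 0.2003 K/W
Q = ΔT / R_total = 26 / 0.2003

Q ≈ 130 W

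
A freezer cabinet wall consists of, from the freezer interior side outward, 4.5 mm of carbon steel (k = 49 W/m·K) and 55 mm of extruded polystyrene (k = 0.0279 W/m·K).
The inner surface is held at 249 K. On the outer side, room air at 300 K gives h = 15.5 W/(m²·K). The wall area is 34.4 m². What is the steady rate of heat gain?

Using the resistance-network approach (series):
R_carbon steel = L/(kA) = 0.0045/(49×34.4) = 2.67×10^-6 K/W
R_extruded polystyrene = L/(kA) = 0.055/(0.0279×34.4) = 0.05731 K/W
R_outer film = 1/(h_o·A) = 1/(15.5×34.4) = 0.001875 K/W
R_total = 0.05918 K/W
Q = ΔT / R_total = 51 / 0.05918

Q ≈ 862 W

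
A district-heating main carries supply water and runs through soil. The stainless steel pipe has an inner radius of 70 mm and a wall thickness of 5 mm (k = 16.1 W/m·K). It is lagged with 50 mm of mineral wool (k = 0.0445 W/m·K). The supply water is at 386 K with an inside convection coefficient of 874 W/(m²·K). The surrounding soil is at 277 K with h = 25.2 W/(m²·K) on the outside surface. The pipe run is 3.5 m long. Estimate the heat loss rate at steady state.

Per-layer cylindrical resistances, series-summed:
R_inner film = 1/(h_i·2πr₁L) = 1/(874×2π×0.07×3.5) = 7.433×10^-4 K/W
R_stainless steel pipe wall = ln(75/70)/(2π×16.1×3.5) = 1.949×10^-4 K/W
R_mineral wool = ln(125/75)/(2π×0.0445×3.5) = 0.522 K/W
R_outer film = 1/(h_o·2πr_oL) = 1/(25.2×2π×0.125×3.5) = 0.01444 K/W
R_total = 0.5374 K/W
Q = ΔT/R_total = 109/0.5374

Q ≈ 203 W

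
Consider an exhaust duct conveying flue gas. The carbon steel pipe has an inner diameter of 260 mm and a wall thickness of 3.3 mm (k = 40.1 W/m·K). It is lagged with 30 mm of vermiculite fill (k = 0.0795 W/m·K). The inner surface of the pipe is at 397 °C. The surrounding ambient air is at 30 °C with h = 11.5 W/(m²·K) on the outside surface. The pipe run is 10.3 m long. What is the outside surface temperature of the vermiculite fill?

Treating each annulus and film as a series resistance:
R_carbon steel pipe wall = ln(133.3/130)/(2π×40.1×10.3) = 9.659×10^-6 K/W
R_vermiculite fill = ln(163.3/133.3)/(2π×0.0795×10.3) = 0.03945 K/W
R_outer film = 1/(h_o·2πr_oL) = 1/(11.5×2π×0.1633×10.3) = 0.008228 K/W
R_total = 0.04769 K/W
Q = ΔT/R_total = 367/0.04769
Q = 7700 W
T_interface = T_inner − Q·ΣR(inner→interface) = 397 − 7700×0.03946

T ≈ 93.3 °C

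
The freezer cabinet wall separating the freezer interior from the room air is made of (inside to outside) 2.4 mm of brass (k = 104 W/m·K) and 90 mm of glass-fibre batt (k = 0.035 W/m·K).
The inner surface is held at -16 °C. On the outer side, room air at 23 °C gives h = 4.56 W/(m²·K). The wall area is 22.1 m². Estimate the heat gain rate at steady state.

Q ≈ 309 W

Model the wall as resistances in series:
R_brass = L/(kA) = 0.0024/(104×22.1) = 1.044×10^-6 K/W
R_glass-fibre batt = L/(kA) = 0.09/(0.035×22.1) = 0.1164 K/W
R_outer film = 1/(h_o·A) = 1/(4.56×22.1) = 0.009923 K/W
R_total = 0.1263 K/W
Q = ΔT / R_total = 39 / 0.1263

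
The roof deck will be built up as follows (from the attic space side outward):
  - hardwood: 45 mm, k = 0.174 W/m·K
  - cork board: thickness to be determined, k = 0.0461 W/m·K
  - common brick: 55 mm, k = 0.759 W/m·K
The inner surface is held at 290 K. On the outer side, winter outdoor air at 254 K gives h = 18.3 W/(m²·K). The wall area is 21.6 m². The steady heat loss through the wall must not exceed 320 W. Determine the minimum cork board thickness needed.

Series thermal resistances:
R_hardwood = L/(kA) = 0.045/(0.174×21.6) = 0.01197 K/W
R_common brick = L/(kA) = 0.055/(0.759×21.6) = 0.003355 K/W
R_outer film = 1/(h_o·A) = 1/(18.3×21.6) = 0.00253 K/W
Sum of the known resistances R_other = 0.01786 K/W
Required total resistance R_tot = ΔT/Q_allow = 36/320 = 0.1125 K/W
R_cork board = R_tot − R_other = 0.09464 K/W
L = R·k·A = 0.09464×0.0461×21.6

L ≈ 94.2 mm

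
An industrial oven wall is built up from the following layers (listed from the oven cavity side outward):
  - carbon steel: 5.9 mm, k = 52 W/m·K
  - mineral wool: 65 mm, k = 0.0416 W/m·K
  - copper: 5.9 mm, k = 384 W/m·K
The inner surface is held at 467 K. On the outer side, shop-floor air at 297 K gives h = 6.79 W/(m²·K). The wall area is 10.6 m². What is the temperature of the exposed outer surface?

Treating each layer as a thermal resistance in series:
R_carbon steel = L/(kA) = 0.0059/(52×10.6) = 1.07×10^-5 K/W
R_mineral wool = L/(kA) = 0.065/(0.0416×10.6) = 0.1474 K/W
R_copper = L/(kA) = 0.0059/(384×10.6) = 1.449×10^-6 K/W
R_outer film = 1/(h_o·A) = 1/(6.79×10.6) = 0.01389 K/W
R_total = 0.1613 K/W;  Q = ΔT/R_total = 170/0.1613 = 1054 W
T_interface = T_inner − Q·ΣR(inner→interface) = 467 − 1050×0.1474

T ≈ 312 K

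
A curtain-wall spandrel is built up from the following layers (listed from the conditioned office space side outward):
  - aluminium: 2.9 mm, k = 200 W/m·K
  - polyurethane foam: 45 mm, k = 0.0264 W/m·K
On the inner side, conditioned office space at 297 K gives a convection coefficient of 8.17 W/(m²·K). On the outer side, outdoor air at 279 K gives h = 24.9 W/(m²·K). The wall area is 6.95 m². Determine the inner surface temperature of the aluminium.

Model the wall as resistances in series:
R_inner film = 1/(h_i·A) = 1/(8.17×6.95) = 0.01761 K/W
R_aluminium = L/(kA) = 0.0029/(200×6.95) = 2.086×10^-6 K/W
R_polyurethane foam = L/(kA) = 0.045/(0.0264×6.95) = 0.2453 K/W
R_outer film = 1/(h_o·A) = 1/(24.9×6.95) = 0.005779 K/W
R_total = 0.2687 K/W;  Q = ΔT/R_total = 18/0.2687 = 67 W
T_interface = T_inner − Q·ΣR(inner→interface) = 297 − 67×0.01761

T ≈ 296 K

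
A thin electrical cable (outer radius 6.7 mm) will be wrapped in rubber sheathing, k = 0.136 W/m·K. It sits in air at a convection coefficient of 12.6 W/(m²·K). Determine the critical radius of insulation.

For a cylinder r_cr = k/h = 0.136/12.6
r_cr = 10.8 mm; since the bare radius (6.7 mm) is below r_cr, adding a thin layer of insulation will *increase* heat loss.

r_cr ≈ 10.8 mm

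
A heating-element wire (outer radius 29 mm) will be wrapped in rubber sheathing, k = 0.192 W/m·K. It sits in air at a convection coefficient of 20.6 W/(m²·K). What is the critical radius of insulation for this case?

r_cr ≈ 9.32 mm

For a cylinder r_cr = k/h = 0.192/20.6
r_cr = 9.32 mm; since the bare radius (29 mm) is above r_cr, any added insulation will reduce heat loss.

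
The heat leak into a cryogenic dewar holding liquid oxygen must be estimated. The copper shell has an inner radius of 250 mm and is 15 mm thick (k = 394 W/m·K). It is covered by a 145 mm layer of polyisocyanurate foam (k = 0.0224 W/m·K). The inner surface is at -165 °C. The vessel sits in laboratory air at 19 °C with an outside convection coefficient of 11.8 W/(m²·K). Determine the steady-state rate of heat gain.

Radial (spherical) resistances in series:
R_copper shell = (1/0.25 − 1/0.265)/(4π×394) = 4.573×10^-5 K/W
R_polyisocyanurate foam = (1/0.265 − 1/0.41)/(4π×0.0224) = 4.741 K/W
R_outer film = 1/(h·4πr_o²) = 1/(11.8×4π×0.41²) = 0.04012 K/W
R_total = 4.781 K/W
Q = ΔT/R_total = 184/4.781

Q ≈ 38.5 W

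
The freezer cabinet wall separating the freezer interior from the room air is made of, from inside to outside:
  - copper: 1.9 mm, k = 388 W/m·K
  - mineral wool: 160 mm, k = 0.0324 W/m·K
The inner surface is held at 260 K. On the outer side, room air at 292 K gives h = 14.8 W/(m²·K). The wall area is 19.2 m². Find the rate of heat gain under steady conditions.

Using the resistance-network approach (series):
R_copper = L/(kA) = 0.0019/(388×19.2) = 2.55×10^-7 K/W
R_mineral wool = L/(kA) = 0.16/(0.0324×19.2) = 0.2572 K/W
R_outer film = 1/(h_o·A) = 1/(14.8×19.2) = 0.003519 K/W
R_total = 0.2607 K/W
Q = ΔT / R_total = 32 / 0.2607

Q ≈ 123 W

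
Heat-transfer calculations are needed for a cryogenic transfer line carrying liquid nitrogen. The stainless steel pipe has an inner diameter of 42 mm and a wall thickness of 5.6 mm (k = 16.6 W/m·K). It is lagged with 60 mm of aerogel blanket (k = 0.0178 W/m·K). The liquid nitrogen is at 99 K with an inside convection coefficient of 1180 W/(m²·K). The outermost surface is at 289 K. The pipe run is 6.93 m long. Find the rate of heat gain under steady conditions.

Q ≈ 125 W

Per-layer cylindrical resistances, series-summed:
R_inner film = 1/(h_i·2πr₁L) = 1/(1180×2π×0.021×6.93) = 9.268×10^-4 K/W
R_stainless steel pipe wall = ln(26.6/21)/(2π×16.6×6.93) = 3.27×10^-4 K/W
R_aerogel blanket = ln(86.6/26.6)/(2π×0.0178×6.93) = 1.523 K/W
R_total = 1.524 K/W
Q = ΔT/R_total = 190/1.524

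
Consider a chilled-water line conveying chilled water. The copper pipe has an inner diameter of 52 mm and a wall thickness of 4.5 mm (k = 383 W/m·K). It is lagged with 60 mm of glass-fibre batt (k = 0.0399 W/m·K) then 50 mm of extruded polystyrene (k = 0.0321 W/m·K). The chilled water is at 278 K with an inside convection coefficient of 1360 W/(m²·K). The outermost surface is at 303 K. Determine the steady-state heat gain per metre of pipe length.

q′ ≈ 3.83 W/m

Cylindrical conduction, so R = ln(r₂/r₁)/(2πkL) per layer, in series:
R_inner film = 1/(h_i·2πr₁L) = 1/(1360×2π×0.026×1) = 0.004501 K/W
R_copper pipe wall = ln(30.5/26)/(2π×383×1) = 6.633×10^-5 K/W
R_glass-fibre batt = ln(90.5/30.5)/(2π×0.0399×1) = 4.338 K/W
R_extruded polystyrene = ln(140.5/90.5)/(2π×0.0321×1) = 2.181 K/W
R_total = 6.524 K/W
Q = ΔT/R_total = 25/6.524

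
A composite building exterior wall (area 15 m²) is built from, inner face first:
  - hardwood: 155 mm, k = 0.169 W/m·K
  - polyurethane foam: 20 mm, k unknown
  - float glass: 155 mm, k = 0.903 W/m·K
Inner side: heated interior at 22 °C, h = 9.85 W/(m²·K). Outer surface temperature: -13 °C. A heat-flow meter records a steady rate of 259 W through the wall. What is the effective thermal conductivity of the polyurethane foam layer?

k ≈ 0.0239 W/(m·K)

Model the wall as resistances in series:
R_inner film = 1/(h_i·A) = 1/(9.85×15) = 0.006768 K/W
R_hardwood = L/(kA) = 0.155/(0.169×15) = 0.06114 K/W
R_float glass = L/(kA) = 0.155/(0.903×15) = 0.01144 K/W
Sum of known resistances R_other = 0.07936 K/W
Total R = ΔT/Q = 35/259 = 0.1351 K/W
R_polyurethane foam = R_total − R_other = 0.05578 K/W
k = L/(R·A) = 0.02/(0.05578×15)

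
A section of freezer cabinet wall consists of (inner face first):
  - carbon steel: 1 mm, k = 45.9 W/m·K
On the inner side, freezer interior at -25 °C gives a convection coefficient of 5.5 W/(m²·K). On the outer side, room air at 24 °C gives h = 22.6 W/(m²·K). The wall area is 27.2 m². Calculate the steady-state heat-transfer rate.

Using the resistance-network approach (series):
R_inner film = 1/(h_i·A) = 1/(5.5×27.2) = 0.006684 K/W
R_carbon steel = L/(kA) = 0.001/(45.9×27.2) = 8.01×10^-7 K/W
R_outer film = 1/(h_o·A) = 1/(22.6×27.2) = 0.001627 K/W
R_total = 0.008312 K/W
Q = ΔT / R_total = 49 / 0.008312

Q ≈ 5900 W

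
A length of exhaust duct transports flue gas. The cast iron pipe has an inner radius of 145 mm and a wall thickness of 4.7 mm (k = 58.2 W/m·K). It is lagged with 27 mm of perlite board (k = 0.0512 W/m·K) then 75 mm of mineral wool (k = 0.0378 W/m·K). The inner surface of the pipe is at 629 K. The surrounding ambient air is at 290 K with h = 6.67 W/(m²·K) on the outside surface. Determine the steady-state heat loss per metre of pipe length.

q′ ≈ 161 W/m

Per-layer cylindrical resistances, series-summed:
R_cast iron pipe wall = ln(149.7/145)/(2π×58.2×1) = 8.723×10^-5 K/W
R_perlite board = ln(176.7/149.7)/(2π×0.0512×1) = 0.5155 K/W
R_mineral wool = ln(251.7/176.7)/(2π×0.0378×1) = 1.49 K/W
R_outer film = 1/(h_o·2πr_oL) = 1/(6.67×2π×0.2517×1) = 0.0948 K/W
R_total = 2.1 K/W
Q = ΔT/R_total = 339/2.1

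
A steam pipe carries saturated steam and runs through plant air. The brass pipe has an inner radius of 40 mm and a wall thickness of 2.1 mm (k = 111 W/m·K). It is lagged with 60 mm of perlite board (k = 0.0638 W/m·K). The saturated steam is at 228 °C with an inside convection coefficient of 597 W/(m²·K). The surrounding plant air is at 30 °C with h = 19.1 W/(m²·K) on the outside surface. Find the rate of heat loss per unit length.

Per-layer cylindrical resistances, series-summed:
R_inner film = 1/(h_i·2πr₁L) = 1/(597×2π×0.04×1) = 0.006665 K/W
R_brass pipe wall = ln(42.1/40)/(2π×111×1) = 7.337×10^-5 K/W
R_perlite board = ln(102.1/42.1)/(2π×0.0638×1) = 2.21 K/W
R_outer film = 1/(h_o·2πr_oL) = 1/(19.1×2π×0.1021×1) = 0.08161 K/W
R_total = 2.298 K/W
Q = ΔT/R_total = 198/2.298

q′ ≈ 86.1 W/m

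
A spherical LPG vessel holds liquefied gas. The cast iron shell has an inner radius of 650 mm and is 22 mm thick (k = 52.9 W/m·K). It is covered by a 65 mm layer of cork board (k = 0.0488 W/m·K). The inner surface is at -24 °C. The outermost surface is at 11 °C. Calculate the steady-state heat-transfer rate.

Q ≈ 163 W

Each spherical layer contributes R = (1/r_i − 1/r_o)/(4πk):
R_cast iron shell = (1/0.65 − 1/0.672)/(4π×52.9) = 7.577×10^-5 K/W
R_cork board = (1/0.672 − 1/0.737)/(4π×0.0488) = 0.214 K/W
R_total = 0.2141 K/W
Q = ΔT/R_total = 35/0.2141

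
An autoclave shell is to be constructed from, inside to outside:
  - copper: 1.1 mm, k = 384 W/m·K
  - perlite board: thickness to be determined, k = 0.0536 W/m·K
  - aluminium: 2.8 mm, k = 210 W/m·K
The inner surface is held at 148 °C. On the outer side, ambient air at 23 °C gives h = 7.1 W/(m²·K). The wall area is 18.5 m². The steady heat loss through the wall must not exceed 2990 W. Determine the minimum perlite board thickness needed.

Treating each layer as a thermal resistance in series:
R_copper = L/(kA) = 0.0011/(384×18.5) = 1.548×10^-7 K/W
R_aluminium = L/(kA) = 0.0028/(210×18.5) = 7.207×10^-7 K/W
R_outer film = 1/(h_o·A) = 1/(7.1×18.5) = 0.007613 K/W
Sum of the known resistances R_other = 0.007614 K/W
Required total resistance R_tot = ΔT/Q_allow = 125/2990 = 0.04181 K/W
R_perlite board = R_tot − R_other = 0.03419 K/W
L = R·k·A = 0.03419×0.0536×18.5

L ≈ 33.9 mm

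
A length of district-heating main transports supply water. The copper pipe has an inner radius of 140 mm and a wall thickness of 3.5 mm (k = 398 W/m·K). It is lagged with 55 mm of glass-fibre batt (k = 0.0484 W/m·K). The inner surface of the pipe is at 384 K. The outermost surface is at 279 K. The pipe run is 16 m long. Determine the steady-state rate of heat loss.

Treating each annulus and film as a series resistance:
R_copper pipe wall = ln(143.5/140)/(2π×398×16) = 6.171×10^-7 K/W
R_glass-fibre batt = ln(198.5/143.5)/(2π×0.0484×16) = 0.06668 K/W
R_total = 0.06668 K/W
Q = ΔT/R_total = 105/0.06668

Q ≈ 1570 W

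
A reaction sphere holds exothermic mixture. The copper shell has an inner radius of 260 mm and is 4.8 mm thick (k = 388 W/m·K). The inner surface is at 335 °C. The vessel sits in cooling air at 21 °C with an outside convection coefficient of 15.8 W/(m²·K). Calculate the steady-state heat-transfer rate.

Spherical conduction: R = (1/r_in − 1/r_out)/(4πk) per layer; series-sum.
R_copper shell = (1/0.26 − 1/0.2648)/(4π×388) = 1.43×10^-5 K/W
R_outer film = 1/(h·4πr_o²) = 1/(15.8×4π×0.2648²) = 0.07183 K/W
R_total = 0.07184 K/W
Q = ΔT/R_total = 314/0.07184

Q ≈ 4370 W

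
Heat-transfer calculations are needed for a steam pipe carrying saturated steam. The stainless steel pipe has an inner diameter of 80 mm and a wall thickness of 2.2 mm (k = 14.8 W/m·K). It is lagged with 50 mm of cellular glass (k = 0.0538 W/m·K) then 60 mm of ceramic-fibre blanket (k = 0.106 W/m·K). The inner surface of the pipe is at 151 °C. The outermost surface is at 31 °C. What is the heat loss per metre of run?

q′ ≈ 39.1 W/m

Cylindrical conduction, so R = ln(r₂/r₁)/(2πkL) per layer, in series:
R_stainless steel pipe wall = ln(42.2/40)/(2π×14.8×1) = 5.758×10^-4 K/W
R_cellular glass = ln(92.2/42.2)/(2π×0.0538×1) = 2.312 K/W
R_ceramic-fibre blanket = ln(152.2/92.2)/(2π×0.106×1) = 0.7526 K/W
R_total = 3.065 K/W
Q = ΔT/R_total = 120/3.065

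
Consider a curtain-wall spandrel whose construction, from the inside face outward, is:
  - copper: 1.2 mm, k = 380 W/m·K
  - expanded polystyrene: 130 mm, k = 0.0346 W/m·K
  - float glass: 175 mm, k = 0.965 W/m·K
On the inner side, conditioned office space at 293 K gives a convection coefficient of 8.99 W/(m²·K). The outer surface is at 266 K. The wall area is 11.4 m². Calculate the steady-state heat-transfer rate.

Q ≈ 76 W

Series thermal resistances:
R_inner film = 1/(h_i·A) = 1/(8.99×11.4) = 0.009757 K/W
R_copper = L/(kA) = 0.0012/(380×11.4) = 2.77×10^-7 K/W
R_expanded polystyrene = L/(kA) = 0.13/(0.0346×11.4) = 0.3296 K/W
R_float glass = L/(kA) = 0.175/(0.965×11.4) = 0.01591 K/W
R_total = 0.3552 K/W
Q = ΔT / R_total = 27 / 0.3552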